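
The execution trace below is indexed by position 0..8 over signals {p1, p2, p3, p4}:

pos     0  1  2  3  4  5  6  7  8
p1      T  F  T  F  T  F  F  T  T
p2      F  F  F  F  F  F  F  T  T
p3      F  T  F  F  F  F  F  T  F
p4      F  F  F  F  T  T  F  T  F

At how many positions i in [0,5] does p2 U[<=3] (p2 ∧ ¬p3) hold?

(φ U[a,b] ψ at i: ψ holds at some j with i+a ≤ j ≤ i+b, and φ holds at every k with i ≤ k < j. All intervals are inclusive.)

Evaluate at each i in [0,5]:
  i=0: ✗ (no rhs in [0,3])
  i=1: ✗ (no rhs in [1,4])
  i=2: ✗ (no rhs in [2,5])
  i=3: ✗ (no rhs in [3,6])
  i=4: ✗ (no rhs in [4,7])
  i=5: ✗ (lhs fails at k=5 before rhs at j=8)
Positions where it holds: {} → 0.

0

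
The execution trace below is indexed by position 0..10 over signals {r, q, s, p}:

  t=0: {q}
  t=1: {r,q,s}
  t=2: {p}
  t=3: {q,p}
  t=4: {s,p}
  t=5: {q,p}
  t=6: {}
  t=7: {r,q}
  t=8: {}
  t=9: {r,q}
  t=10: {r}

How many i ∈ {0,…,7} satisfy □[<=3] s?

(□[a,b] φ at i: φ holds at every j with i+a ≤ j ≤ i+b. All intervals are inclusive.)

Evaluate at each i in [0,7]:
  i=0: ✗ (fails at j=0)
  i=1: ✗ (fails at j=2)
  i=2: ✗ (fails at j=2)
  i=3: ✗ (fails at j=3)
  i=4: ✗ (fails at j=5)
  i=5: ✗ (fails at j=5)
  i=6: ✗ (fails at j=6)
  i=7: ✗ (fails at j=7)
Positions where it holds: {} → 0.

0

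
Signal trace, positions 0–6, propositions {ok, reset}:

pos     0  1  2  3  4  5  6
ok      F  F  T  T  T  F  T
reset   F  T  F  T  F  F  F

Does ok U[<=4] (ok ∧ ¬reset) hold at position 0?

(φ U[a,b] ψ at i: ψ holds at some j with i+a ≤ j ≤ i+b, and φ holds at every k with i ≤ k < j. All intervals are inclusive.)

No

Need some j in [0,4] with (ok ∧ ¬reset), and ok at every k in [0,j-1].
  j=0: (ok ∧ ¬reset) false.
  j=1: (ok ∧ ¬reset) false.
  j=2: (ok ∧ ¬reset) holds, but ok fails at k=0 → not this j.
  j=3: (ok ∧ ¬reset) false.
  j=4: (ok ∧ ¬reset) holds, but ok fails at k=0 → not this j.
No j in the window works → until fails.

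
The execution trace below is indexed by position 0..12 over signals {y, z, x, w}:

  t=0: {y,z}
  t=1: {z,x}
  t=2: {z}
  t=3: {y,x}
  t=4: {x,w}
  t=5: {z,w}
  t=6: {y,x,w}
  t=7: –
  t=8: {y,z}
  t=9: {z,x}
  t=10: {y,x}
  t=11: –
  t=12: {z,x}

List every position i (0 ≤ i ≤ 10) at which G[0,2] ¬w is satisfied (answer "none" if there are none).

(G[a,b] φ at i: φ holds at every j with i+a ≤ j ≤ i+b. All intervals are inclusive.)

Evaluate at each i in [0,10]:
  i=0: ✓ (all of [0,2])
  i=1: ✓ (all of [1,3])
  i=2: ✗ (fails at j=4)
  i=3: ✗ (fails at j=4)
  i=4: ✗ (fails at j=4)
  i=5: ✗ (fails at j=5)
  i=6: ✗ (fails at j=6)
  i=7: ✓ (all of [7,9])
  i=8: ✓ (all of [8,10])
  i=9: ✓ (all of [9,11])
  i=10: ✓ (all of [10,12])

0, 1, 7, 8, 9, 10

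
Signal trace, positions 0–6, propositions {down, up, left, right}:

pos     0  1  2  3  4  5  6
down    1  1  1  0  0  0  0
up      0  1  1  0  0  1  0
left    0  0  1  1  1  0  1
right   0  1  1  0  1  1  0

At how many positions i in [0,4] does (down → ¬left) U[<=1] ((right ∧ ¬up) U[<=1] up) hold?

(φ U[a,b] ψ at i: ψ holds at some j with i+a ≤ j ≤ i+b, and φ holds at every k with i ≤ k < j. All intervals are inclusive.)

5

Evaluate at each i in [0,4]:
  i=0: ✓ (rhs at j=1; lhs holds on [0,0])
  i=1: ✓ (rhs at j=1)
  i=2: ✓ (rhs at j=2)
  i=3: ✓ (rhs at j=4; lhs holds on [3,3])
  i=4: ✓ (rhs at j=4)
Positions where it holds: {0, 1, 2, 3, 4} → 5.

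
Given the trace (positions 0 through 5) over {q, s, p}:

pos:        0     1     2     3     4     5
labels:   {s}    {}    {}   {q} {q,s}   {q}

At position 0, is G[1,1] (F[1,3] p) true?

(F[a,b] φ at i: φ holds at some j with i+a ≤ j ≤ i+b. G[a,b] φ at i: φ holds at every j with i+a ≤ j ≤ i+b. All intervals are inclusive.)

Check F[1,3] p at every j in [1,1]:
  j=1: fails (none in [2,4])
Fails at j=1 → formula fails.

Does not hold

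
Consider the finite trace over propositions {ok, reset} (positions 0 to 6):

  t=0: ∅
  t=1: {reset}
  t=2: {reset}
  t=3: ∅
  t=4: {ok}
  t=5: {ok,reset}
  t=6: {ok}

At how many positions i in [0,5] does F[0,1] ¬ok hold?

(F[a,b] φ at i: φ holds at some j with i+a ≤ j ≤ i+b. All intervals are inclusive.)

Evaluate at each i in [0,5]:
  i=0: ✓ (witness j=0)
  i=1: ✓ (witness j=1)
  i=2: ✓ (witness j=2)
  i=3: ✓ (witness j=3)
  i=4: ✗ (none in [4,5])
  i=5: ✗ (none in [5,6])
Positions where it holds: {0, 1, 2, 3} → 4.

4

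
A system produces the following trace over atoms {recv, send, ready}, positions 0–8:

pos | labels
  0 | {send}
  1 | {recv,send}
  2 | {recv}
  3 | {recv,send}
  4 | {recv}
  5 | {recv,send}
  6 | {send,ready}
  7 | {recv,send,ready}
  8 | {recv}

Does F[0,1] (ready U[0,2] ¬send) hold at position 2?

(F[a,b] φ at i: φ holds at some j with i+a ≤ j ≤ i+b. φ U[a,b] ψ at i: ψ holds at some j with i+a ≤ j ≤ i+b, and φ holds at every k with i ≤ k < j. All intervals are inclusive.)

Check (ready U[0,2] ¬send) at each j in [2,3]:
  j=2: holds
  j=3: fails
Found at j=2 → formula holds.

True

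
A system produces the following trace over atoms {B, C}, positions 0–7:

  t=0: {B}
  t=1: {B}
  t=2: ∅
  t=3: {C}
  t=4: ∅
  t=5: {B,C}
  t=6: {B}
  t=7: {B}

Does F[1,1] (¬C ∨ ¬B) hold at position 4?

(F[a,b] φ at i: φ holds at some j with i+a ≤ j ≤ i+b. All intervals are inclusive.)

No

Check (¬C ∨ ¬B) at each j in [5,5]:
  j=5: false
No position in the window satisfies it → formula fails.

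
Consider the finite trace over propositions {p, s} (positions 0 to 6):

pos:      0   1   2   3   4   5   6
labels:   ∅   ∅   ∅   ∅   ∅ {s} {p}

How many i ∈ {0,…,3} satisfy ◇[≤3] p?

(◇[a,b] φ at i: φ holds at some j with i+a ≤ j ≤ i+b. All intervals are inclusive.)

Evaluate at each i in [0,3]:
  i=0: ✗ (none in [0,3])
  i=1: ✗ (none in [1,4])
  i=2: ✗ (none in [2,5])
  i=3: ✓ (witness j=6)
Positions where it holds: {3} → 1.

1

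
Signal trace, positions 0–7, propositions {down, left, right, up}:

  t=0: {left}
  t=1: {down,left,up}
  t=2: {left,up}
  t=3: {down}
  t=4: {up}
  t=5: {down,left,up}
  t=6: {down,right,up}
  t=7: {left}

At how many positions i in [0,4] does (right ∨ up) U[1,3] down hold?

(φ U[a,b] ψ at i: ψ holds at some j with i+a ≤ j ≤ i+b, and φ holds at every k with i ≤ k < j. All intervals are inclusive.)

Evaluate at each i in [0,4]:
  i=0: ✗ (lhs fails at k=0 before rhs at j=1)
  i=1: ✓ (rhs at j=3; lhs holds on [1,2])
  i=2: ✓ (rhs at j=3; lhs holds on [2,2])
  i=3: ✗ (lhs fails at k=3 before rhs at j=5)
  i=4: ✓ (rhs at j=5; lhs holds on [4,4])
Positions where it holds: {1, 2, 4} → 3.

3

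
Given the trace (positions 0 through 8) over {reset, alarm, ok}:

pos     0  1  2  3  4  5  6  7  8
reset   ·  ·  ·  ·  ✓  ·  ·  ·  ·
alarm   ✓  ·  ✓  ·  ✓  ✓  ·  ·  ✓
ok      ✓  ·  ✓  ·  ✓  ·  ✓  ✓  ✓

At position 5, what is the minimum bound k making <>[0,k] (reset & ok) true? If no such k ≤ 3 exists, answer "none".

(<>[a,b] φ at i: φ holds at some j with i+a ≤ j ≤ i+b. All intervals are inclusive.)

none

Scan j = 5,6,… for (reset & ok):
  j=5: fails
  j=6: fails
  j=7: fails
  j=8: fails
No j in [5,8] satisfies it → none.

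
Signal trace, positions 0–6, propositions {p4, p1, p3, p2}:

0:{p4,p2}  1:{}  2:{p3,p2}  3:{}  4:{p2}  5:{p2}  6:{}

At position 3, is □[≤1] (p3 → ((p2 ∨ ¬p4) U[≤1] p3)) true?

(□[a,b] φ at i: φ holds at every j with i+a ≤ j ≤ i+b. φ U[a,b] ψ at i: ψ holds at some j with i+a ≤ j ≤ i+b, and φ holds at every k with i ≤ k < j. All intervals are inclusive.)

True

Check (p3 → ((p2 ∨ ¬p4) U[≤1] p3)) at every j in [3,4]:
  j=3: antecedent false → ✓
  j=4: antecedent false → ✓
All positions satisfy it → formula holds.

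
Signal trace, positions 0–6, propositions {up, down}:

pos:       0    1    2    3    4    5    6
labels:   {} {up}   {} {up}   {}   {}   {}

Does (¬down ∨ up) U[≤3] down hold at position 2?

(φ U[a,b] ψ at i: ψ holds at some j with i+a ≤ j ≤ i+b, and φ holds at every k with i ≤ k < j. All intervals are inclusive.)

Need some j in [2,5] with down, and (¬down ∨ up) at every k in [2,j-1].
  j=2: down false.
  j=3: down false.
  j=4: down false.
  j=5: down false.
No j in the window works → until fails.

No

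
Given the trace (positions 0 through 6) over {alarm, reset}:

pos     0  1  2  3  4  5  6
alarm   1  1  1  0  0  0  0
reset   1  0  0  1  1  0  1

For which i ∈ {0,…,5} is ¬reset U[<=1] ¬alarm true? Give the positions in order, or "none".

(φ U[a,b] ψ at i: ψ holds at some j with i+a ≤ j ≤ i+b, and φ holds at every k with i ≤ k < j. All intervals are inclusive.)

2, 3, 4, 5

Evaluate at each i in [0,5]:
  i=0: ✗ (no rhs in [0,1])
  i=1: ✗ (no rhs in [1,2])
  i=2: ✓ (rhs at j=3; lhs holds on [2,2])
  i=3: ✓ (rhs at j=3)
  i=4: ✓ (rhs at j=4)
  i=5: ✓ (rhs at j=5)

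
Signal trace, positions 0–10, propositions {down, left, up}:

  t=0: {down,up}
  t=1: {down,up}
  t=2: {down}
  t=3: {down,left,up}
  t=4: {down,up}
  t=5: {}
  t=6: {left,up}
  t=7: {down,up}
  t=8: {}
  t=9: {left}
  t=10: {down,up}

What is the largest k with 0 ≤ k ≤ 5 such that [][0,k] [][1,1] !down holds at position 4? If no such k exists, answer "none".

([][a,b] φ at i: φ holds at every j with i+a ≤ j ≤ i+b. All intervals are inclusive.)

1

[][1,1] !down must hold from j=4 onward; find where it first fails.
  j=4: holds
  j=5: holds
  j=6: fails
Holds on [4,5], so largest k = 1.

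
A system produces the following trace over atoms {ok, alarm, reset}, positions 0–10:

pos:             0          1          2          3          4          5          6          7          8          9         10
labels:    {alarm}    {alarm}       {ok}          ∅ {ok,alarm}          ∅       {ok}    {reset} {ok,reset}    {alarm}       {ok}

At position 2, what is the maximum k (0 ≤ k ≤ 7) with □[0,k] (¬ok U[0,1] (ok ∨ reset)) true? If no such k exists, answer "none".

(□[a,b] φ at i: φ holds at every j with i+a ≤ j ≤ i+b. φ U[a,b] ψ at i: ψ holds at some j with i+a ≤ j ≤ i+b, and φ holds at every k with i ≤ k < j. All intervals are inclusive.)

7

(¬ok U[0,1] (ok ∨ reset)) must hold from j=2 onward; find where it first fails.
  j=2: holds
  j=3: holds
  j=4: holds
  j=5: holds
  j=6: holds
  j=7: holds
  j=8: holds
  j=9: holds
Holds through j=9; largest k = 7.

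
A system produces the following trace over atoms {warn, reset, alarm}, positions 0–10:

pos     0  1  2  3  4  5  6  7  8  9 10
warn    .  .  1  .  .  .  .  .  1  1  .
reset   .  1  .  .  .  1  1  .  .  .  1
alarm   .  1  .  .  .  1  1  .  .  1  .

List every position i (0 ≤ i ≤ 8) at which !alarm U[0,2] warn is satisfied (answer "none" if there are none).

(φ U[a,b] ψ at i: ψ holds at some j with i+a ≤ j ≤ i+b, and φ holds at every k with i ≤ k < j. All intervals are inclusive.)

2, 7, 8

Evaluate at each i in [0,8]:
  i=0: ✗ (lhs fails at k=1 before rhs at j=2)
  i=1: ✗ (lhs fails at k=1 before rhs at j=2)
  i=2: ✓ (rhs at j=2)
  i=3: ✗ (no rhs in [3,5])
  i=4: ✗ (no rhs in [4,6])
  i=5: ✗ (no rhs in [5,7])
  i=6: ✗ (lhs fails at k=6 before rhs at j=8)
  i=7: ✓ (rhs at j=8; lhs holds on [7,7])
  i=8: ✓ (rhs at j=8)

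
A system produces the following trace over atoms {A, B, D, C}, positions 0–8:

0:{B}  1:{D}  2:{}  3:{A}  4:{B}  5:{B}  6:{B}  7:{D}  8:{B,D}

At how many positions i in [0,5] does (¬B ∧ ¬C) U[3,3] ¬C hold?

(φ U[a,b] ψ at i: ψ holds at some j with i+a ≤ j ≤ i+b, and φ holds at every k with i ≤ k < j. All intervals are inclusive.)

Evaluate at each i in [0,5]:
  i=0: ✗ (lhs fails at k=0 before rhs at j=3)
  i=1: ✓ (rhs at j=4; lhs holds on [1,3])
  i=2: ✗ (lhs fails at k=4 before rhs at j=5)
  i=3: ✗ (lhs fails at k=4 before rhs at j=6)
  i=4: ✗ (lhs fails at k=4 before rhs at j=7)
  i=5: ✗ (lhs fails at k=5 before rhs at j=8)
Positions where it holds: {1} → 1.

1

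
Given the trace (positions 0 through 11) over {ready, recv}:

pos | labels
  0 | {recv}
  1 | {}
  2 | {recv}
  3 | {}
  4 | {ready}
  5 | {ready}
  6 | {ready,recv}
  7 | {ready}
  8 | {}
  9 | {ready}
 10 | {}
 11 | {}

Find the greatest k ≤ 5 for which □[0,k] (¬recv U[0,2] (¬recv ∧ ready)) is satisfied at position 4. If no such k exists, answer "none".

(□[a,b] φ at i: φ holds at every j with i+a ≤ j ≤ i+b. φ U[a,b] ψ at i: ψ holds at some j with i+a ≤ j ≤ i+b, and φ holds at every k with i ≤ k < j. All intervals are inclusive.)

1

(¬recv U[0,2] (¬recv ∧ ready)) must hold from j=4 onward; find where it first fails.
  j=4: holds
  j=5: holds
  j=6: fails
Holds on [4,5], so largest k = 1.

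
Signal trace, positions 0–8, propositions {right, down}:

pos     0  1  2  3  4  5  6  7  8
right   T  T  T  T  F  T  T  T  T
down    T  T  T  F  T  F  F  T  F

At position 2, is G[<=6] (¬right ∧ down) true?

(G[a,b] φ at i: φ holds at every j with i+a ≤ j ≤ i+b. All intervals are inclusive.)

Check (¬right ∧ down) at every j in [2,8]:
  j=2: false
  j=3: false
  j=4: true
  j=5: false
  j=6: false
  j=7: false
  j=8: false
Fails at j=2 → formula fails.

No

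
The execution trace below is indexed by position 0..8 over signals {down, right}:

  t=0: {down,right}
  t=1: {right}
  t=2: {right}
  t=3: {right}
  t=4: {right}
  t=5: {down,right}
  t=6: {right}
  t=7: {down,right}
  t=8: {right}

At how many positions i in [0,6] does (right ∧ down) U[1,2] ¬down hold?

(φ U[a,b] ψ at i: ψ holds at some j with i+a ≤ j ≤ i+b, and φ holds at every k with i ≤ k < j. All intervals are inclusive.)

2

Evaluate at each i in [0,6]:
  i=0: ✓ (rhs at j=1; lhs holds on [0,0])
  i=1: ✗ (lhs fails at k=1 before rhs at j=2)
  i=2: ✗ (lhs fails at k=2 before rhs at j=3)
  i=3: ✗ (lhs fails at k=3 before rhs at j=4)
  i=4: ✗ (lhs fails at k=4 before rhs at j=6)
  i=5: ✓ (rhs at j=6; lhs holds on [5,5])
  i=6: ✗ (lhs fails at k=6 before rhs at j=8)
Positions where it holds: {0, 5} → 2.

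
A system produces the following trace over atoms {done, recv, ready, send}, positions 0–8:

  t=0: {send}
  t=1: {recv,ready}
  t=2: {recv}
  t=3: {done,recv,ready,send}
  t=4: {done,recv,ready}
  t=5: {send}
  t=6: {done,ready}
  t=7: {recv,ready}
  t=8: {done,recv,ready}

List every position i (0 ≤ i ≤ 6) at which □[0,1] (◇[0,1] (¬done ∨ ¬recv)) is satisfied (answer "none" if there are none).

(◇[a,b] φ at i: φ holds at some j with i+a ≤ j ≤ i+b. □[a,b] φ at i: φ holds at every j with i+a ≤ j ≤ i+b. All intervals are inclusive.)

Evaluate at each i in [0,6]:
  i=0: ✓ (all of [0,1])
  i=1: ✓ (all of [1,2])
  i=2: ✗ (fails at j=3)
  i=3: ✗ (fails at j=3)
  i=4: ✓ (all of [4,5])
  i=5: ✓ (all of [5,6])
  i=6: ✓ (all of [6,7])

0, 1, 4, 5, 6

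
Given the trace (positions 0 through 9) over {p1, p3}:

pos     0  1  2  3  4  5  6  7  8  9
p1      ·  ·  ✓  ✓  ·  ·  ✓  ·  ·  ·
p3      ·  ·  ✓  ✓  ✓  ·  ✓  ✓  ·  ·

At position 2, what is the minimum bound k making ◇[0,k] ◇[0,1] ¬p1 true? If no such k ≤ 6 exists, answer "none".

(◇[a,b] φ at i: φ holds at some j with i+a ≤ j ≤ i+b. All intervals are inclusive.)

1

Scan j = 2,3,… for ◇[0,1] ¬p1:
  j=2: fails
  j=3: holds
First hit at j=3, so smallest k = 3-2 = 1.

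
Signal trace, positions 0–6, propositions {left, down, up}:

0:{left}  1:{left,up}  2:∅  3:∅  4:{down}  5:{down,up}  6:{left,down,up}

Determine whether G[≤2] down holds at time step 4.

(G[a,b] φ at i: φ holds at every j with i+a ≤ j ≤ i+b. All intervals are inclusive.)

Yes

Check down at every j in [4,6]:
  j=4: true
  j=5: true
  j=6: true
All positions satisfy it → formula holds.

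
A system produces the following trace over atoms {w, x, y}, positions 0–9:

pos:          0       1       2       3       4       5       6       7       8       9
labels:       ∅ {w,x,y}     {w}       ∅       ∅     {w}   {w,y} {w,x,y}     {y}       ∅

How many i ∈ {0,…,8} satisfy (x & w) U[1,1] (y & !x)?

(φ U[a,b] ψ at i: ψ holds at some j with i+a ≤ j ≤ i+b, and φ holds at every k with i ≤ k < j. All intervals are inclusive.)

Evaluate at each i in [0,8]:
  i=0: ✗ (no rhs in [1,1])
  i=1: ✗ (no rhs in [2,2])
  i=2: ✗ (no rhs in [3,3])
  i=3: ✗ (no rhs in [4,4])
  i=4: ✗ (no rhs in [5,5])
  i=5: ✗ (lhs fails at k=5 before rhs at j=6)
  i=6: ✗ (no rhs in [7,7])
  i=7: ✓ (rhs at j=8; lhs holds on [7,7])
  i=8: ✗ (no rhs in [9,9])
Positions where it holds: {7} → 1.

1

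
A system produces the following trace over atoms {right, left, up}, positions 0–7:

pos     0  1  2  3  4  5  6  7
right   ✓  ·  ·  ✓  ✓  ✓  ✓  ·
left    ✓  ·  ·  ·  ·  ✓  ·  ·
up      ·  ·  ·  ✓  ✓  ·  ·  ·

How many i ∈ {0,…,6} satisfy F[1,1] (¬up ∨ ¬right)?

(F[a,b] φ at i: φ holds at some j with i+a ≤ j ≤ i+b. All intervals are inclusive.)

5

Evaluate at each i in [0,6]:
  i=0: ✓ (witness j=1)
  i=1: ✓ (witness j=2)
  i=2: ✗ (none in [3,3])
  i=3: ✗ (none in [4,4])
  i=4: ✓ (witness j=5)
  i=5: ✓ (witness j=6)
  i=6: ✓ (witness j=7)
Positions where it holds: {0, 1, 4, 5, 6} → 5.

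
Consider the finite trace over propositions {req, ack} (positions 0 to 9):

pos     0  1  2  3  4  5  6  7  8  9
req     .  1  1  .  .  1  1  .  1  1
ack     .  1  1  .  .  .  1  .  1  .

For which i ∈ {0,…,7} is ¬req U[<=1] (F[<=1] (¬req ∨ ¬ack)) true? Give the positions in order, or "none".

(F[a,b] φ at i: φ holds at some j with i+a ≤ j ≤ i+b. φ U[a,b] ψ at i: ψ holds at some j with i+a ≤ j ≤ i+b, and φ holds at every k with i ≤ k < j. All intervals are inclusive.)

0, 2, 3, 4, 5, 6, 7

Evaluate at each i in [0,7]:
  i=0: ✓ (rhs at j=0)
  i=1: ✗ (lhs fails at k=1 before rhs at j=2)
  i=2: ✓ (rhs at j=2)
  i=3: ✓ (rhs at j=3)
  i=4: ✓ (rhs at j=4)
  i=5: ✓ (rhs at j=5)
  i=6: ✓ (rhs at j=6)
  i=7: ✓ (rhs at j=7)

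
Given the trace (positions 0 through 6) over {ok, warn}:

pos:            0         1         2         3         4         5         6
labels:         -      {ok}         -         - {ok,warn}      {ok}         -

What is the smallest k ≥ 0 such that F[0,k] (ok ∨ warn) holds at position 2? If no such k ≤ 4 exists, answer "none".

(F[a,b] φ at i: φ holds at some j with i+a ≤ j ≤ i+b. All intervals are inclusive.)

Scan j = 2,3,… for (ok ∨ warn):
  j=2: fails
  j=3: fails
  j=4: holds
First hit at j=4, so smallest k = 4-2 = 2.

2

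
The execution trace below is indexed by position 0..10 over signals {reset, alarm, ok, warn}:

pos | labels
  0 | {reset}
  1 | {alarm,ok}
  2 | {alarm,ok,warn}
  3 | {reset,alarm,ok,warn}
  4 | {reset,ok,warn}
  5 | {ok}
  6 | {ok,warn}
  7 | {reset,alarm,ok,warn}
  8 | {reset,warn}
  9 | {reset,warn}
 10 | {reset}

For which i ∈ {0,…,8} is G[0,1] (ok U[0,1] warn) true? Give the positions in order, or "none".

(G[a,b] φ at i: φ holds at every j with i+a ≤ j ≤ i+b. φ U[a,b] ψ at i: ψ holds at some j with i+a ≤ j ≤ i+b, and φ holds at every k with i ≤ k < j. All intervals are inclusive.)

Evaluate at each i in [0,8]:
  i=0: ✗ (fails at j=0)
  i=1: ✓ (all of [1,2])
  i=2: ✓ (all of [2,3])
  i=3: ✓ (all of [3,4])
  i=4: ✓ (all of [4,5])
  i=5: ✓ (all of [5,6])
  i=6: ✓ (all of [6,7])
  i=7: ✓ (all of [7,8])
  i=8: ✓ (all of [8,9])

1, 2, 3, 4, 5, 6, 7, 8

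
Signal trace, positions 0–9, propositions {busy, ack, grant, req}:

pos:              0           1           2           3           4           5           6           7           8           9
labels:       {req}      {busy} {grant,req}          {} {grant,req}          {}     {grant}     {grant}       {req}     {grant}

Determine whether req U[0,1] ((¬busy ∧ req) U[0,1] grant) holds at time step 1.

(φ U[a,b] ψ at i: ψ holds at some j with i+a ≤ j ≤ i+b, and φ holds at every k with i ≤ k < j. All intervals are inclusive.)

Does not hold

Need some j in [1,2] with ((¬busy ∧ req) U[0,1] grant), and req at every k in [1,j-1].
  j=1: ((¬busy ∧ req) U[0,1] grant) — fails.
  j=2: ((¬busy ∧ req) U[0,1] grant) holds, but req fails at k=1 → not this j.
No j in the window works → until fails.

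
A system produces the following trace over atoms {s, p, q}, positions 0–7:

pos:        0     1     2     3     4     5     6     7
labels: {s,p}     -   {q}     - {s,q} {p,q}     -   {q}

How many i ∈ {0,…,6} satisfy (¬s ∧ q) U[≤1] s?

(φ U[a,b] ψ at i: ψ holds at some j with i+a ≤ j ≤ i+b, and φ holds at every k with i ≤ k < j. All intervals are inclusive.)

2

Evaluate at each i in [0,6]:
  i=0: ✓ (rhs at j=0)
  i=1: ✗ (no rhs in [1,2])
  i=2: ✗ (no rhs in [2,3])
  i=3: ✗ (lhs fails at k=3 before rhs at j=4)
  i=4: ✓ (rhs at j=4)
  i=5: ✗ (no rhs in [5,6])
  i=6: ✗ (no rhs in [6,7])
Positions where it holds: {0, 4} → 2.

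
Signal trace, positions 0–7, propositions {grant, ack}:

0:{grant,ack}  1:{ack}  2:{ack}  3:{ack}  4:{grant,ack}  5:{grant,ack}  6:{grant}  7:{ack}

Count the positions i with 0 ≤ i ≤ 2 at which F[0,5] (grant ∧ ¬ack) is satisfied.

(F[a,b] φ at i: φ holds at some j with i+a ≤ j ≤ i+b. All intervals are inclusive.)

Evaluate at each i in [0,2]:
  i=0: ✗ (none in [0,5])
  i=1: ✓ (witness j=6)
  i=2: ✓ (witness j=6)
Positions where it holds: {1, 2} → 2.

2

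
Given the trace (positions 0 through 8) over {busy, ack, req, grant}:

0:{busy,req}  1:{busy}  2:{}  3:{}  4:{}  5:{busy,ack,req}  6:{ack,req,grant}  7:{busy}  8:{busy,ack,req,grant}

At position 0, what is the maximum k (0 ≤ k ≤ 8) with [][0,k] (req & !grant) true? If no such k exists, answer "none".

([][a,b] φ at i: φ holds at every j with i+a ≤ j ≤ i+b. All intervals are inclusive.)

0

(req & !grant) must hold from j=0 onward; find where it first fails.
  j=0: holds
  j=1: fails
Holds on [0,0], so largest k = 0.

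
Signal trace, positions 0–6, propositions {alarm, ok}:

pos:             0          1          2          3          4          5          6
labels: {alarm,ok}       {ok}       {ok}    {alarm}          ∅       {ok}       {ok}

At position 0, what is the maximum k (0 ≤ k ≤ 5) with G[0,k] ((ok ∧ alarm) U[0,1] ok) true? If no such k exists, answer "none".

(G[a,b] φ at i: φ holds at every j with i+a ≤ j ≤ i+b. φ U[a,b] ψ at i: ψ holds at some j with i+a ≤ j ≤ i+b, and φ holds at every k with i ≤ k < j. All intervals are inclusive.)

2

((ok ∧ alarm) U[0,1] ok) must hold from j=0 onward; find where it first fails.
  j=0: holds
  j=1: holds
  j=2: holds
  j=3: fails
Holds on [0,2], so largest k = 2.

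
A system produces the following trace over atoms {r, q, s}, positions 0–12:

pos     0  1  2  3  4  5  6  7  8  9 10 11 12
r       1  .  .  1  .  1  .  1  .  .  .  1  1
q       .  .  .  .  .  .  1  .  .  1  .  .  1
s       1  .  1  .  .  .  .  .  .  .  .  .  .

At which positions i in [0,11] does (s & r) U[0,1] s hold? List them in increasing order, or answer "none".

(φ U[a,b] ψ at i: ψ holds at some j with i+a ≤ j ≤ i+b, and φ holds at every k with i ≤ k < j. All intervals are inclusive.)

0, 2

Evaluate at each i in [0,11]:
  i=0: ✓ (rhs at j=0)
  i=1: ✗ (lhs fails at k=1 before rhs at j=2)
  i=2: ✓ (rhs at j=2)
  i=3: ✗ (no rhs in [3,4])
  i=4: ✗ (no rhs in [4,5])
  i=5: ✗ (no rhs in [5,6])
  i=6: ✗ (no rhs in [6,7])
  i=7: ✗ (no rhs in [7,8])
  i=8: ✗ (no rhs in [8,9])
  i=9: ✗ (no rhs in [9,10])
  i=10: ✗ (no rhs in [10,11])
  i=11: ✗ (no rhs in [11,12])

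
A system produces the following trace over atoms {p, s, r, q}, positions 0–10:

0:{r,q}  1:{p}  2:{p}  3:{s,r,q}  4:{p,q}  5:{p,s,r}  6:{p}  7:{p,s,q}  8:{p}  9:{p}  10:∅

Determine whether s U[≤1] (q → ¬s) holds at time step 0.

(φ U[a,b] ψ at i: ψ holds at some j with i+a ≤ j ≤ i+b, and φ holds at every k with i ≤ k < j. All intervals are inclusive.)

Need some j in [0,1] with (q → ¬s), and s at every k in [0,j-1].
  j=0: (q → ¬s) holds; no prefix to check → satisfied.

True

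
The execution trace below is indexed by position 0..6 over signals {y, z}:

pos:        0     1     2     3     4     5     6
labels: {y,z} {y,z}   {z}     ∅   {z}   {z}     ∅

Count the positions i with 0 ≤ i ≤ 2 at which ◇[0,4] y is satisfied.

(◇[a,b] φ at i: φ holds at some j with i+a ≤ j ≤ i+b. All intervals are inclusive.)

2

Evaluate at each i in [0,2]:
  i=0: ✓ (witness j=0)
  i=1: ✓ (witness j=1)
  i=2: ✗ (none in [2,6])
Positions where it holds: {0, 1} → 2.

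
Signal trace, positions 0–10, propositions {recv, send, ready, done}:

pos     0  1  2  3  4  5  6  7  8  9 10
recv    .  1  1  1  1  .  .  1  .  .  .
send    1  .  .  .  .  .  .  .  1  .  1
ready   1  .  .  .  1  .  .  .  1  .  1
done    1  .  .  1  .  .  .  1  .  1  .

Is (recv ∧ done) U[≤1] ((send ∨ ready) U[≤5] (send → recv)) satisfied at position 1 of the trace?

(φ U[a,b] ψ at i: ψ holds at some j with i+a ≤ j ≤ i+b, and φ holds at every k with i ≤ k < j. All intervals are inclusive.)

Yes

Need some j in [1,2] with ((send ∨ ready) U[≤5] (send → recv)), and (recv ∧ done) at every k in [1,j-1].
  j=1: ((send ∨ ready) U[≤5] (send → recv)) holds; no prefix to check → satisfied.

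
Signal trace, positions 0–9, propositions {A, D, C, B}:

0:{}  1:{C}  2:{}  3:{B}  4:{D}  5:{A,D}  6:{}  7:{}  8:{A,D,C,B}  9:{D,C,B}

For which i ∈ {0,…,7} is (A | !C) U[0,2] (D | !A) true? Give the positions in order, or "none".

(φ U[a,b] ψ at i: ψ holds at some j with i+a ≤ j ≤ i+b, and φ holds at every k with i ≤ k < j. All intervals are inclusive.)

Evaluate at each i in [0,7]:
  i=0: ✓ (rhs at j=0)
  i=1: ✓ (rhs at j=1)
  i=2: ✓ (rhs at j=2)
  i=3: ✓ (rhs at j=3)
  i=4: ✓ (rhs at j=4)
  i=5: ✓ (rhs at j=5)
  i=6: ✓ (rhs at j=6)
  i=7: ✓ (rhs at j=7)

0, 1, 2, 3, 4, 5, 6, 7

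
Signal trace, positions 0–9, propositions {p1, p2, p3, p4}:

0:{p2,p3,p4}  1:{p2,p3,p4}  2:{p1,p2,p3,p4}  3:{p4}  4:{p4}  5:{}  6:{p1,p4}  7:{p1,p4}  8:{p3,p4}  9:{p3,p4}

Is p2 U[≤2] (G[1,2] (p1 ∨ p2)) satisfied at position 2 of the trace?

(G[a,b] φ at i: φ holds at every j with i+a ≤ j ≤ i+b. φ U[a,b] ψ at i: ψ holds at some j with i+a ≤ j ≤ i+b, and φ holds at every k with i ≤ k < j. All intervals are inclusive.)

No

Need some j in [2,4] with G[1,2] (p1 ∨ p2), and p2 at every k in [2,j-1].
  j=2: G[1,2] (p1 ∨ p2) — fails at 3.
  j=3: G[1,2] (p1 ∨ p2) — fails at 4.
  j=4: G[1,2] (p1 ∨ p2) — fails at 5.
No j in the window works → until fails.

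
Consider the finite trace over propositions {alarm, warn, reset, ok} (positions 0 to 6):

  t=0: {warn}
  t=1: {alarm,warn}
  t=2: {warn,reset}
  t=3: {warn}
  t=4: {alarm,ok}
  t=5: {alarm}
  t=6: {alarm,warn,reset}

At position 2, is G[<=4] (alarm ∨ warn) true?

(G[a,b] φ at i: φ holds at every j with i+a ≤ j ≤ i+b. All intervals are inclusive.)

Check (alarm ∨ warn) at every j in [2,6]:
  j=2: true
  j=3: true
  j=4: true
  j=5: true
  j=6: true
All positions satisfy it → formula holds.

Holds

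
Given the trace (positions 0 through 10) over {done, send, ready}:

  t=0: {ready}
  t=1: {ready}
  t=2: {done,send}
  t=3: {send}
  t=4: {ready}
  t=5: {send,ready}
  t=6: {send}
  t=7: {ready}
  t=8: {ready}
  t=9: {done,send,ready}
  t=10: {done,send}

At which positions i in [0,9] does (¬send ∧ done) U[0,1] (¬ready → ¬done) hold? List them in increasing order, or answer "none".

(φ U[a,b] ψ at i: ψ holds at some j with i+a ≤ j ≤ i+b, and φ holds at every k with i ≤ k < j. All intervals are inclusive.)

Evaluate at each i in [0,9]:
  i=0: ✓ (rhs at j=0)
  i=1: ✓ (rhs at j=1)
  i=2: ✗ (lhs fails at k=2 before rhs at j=3)
  i=3: ✓ (rhs at j=3)
  i=4: ✓ (rhs at j=4)
  i=5: ✓ (rhs at j=5)
  i=6: ✓ (rhs at j=6)
  i=7: ✓ (rhs at j=7)
  i=8: ✓ (rhs at j=8)
  i=9: ✓ (rhs at j=9)

0, 1, 3, 4, 5, 6, 7, 8, 9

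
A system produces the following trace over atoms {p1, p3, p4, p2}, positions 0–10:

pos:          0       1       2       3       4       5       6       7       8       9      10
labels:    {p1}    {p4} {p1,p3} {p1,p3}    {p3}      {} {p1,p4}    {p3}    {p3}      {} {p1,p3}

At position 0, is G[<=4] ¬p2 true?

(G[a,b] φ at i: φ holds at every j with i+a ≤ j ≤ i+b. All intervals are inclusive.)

Yes

Check ¬p2 at every j in [0,4]:
  j=0: true
  j=1: true
  j=2: true
  j=3: true
  j=4: true
All positions satisfy it → formula holds.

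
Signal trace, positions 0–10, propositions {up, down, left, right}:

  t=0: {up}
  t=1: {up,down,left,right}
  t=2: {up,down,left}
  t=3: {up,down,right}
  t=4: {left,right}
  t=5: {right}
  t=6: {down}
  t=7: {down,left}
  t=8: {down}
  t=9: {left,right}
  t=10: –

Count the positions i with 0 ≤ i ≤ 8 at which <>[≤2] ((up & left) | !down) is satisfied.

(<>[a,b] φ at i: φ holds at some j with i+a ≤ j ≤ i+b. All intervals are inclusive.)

Evaluate at each i in [0,8]:
  i=0: ✓ (witness j=0)
  i=1: ✓ (witness j=1)
  i=2: ✓ (witness j=2)
  i=3: ✓ (witness j=4)
  i=4: ✓ (witness j=4)
  i=5: ✓ (witness j=5)
  i=6: ✗ (none in [6,8])
  i=7: ✓ (witness j=9)
  i=8: ✓ (witness j=9)
Positions where it holds: {0, 1, 2, 3, 4, 5, 7, 8} → 8.

8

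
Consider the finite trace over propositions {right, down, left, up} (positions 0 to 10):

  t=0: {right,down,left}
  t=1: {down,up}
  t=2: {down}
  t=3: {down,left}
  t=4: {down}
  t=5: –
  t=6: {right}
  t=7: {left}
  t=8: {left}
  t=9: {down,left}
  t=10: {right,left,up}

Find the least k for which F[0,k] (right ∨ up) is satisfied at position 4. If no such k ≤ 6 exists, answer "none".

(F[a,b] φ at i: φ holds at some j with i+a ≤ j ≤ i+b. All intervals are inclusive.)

Scan j = 4,5,… for (right ∨ up):
  j=4: fails
  j=5: fails
  j=6: holds
First hit at j=6, so smallest k = 6-4 = 2.

2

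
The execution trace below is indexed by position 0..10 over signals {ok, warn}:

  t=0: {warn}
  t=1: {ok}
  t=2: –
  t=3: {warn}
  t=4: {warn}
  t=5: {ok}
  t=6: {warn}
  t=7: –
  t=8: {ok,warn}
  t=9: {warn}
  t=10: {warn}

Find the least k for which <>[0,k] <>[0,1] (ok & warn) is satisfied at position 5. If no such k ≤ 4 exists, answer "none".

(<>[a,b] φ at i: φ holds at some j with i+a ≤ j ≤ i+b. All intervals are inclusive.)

2

Scan j = 5,6,… for <>[0,1] (ok & warn):
  j=5: fails
  j=6: fails
  j=7: holds
First hit at j=7, so smallest k = 7-5 = 2.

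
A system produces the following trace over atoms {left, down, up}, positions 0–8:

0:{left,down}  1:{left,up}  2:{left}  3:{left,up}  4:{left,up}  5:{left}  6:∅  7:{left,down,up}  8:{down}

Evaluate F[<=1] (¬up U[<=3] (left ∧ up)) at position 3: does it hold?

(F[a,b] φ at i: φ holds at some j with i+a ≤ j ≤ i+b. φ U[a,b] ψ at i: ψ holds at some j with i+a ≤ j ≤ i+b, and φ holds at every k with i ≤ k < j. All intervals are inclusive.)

Check (¬up U[<=3] (left ∧ up)) at each j in [3,4]:
  j=3: holds
  j=4: holds
Found at j=3 → formula holds.

Yes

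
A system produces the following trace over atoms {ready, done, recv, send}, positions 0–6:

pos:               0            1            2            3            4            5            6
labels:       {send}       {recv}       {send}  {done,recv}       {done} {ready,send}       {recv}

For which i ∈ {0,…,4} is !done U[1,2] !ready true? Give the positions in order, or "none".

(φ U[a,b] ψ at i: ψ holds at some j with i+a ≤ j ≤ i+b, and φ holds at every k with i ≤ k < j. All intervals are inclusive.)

0, 1, 2

Evaluate at each i in [0,4]:
  i=0: ✓ (rhs at j=1; lhs holds on [0,0])
  i=1: ✓ (rhs at j=2; lhs holds on [1,1])
  i=2: ✓ (rhs at j=3; lhs holds on [2,2])
  i=3: ✗ (lhs fails at k=3 before rhs at j=4)
  i=4: ✗ (lhs fails at k=4 before rhs at j=6)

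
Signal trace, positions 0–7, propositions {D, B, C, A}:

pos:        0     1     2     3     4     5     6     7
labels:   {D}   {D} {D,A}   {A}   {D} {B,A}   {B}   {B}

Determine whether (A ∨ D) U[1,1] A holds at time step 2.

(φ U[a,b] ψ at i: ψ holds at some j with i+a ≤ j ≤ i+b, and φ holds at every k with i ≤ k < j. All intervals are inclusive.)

Need some j in [3,3] with A, and (A ∨ D) at every k in [2,j-1].
  j=3: A holds; (A ∨ D) holds at every k in [2,2] → satisfied.

True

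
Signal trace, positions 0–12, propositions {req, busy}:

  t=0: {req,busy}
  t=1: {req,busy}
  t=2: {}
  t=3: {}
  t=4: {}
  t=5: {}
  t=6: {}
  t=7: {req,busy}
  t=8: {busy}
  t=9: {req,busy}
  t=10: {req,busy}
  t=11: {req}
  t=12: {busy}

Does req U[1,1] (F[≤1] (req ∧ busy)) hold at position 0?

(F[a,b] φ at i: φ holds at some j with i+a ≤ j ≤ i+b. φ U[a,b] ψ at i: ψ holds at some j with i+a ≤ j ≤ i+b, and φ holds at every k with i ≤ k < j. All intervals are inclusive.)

Need some j in [1,1] with F[≤1] (req ∧ busy), and req at every k in [0,j-1].
  j=1: F[≤1] (req ∧ busy) holds; req holds at every k in [0,0] → satisfied.

Holds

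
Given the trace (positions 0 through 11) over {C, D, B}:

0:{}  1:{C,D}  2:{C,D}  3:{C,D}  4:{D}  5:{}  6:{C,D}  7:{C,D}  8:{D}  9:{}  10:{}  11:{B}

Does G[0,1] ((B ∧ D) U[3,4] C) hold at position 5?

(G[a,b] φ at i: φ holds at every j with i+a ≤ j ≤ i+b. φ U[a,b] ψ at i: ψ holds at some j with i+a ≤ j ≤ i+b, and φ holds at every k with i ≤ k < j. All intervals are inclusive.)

Check ((B ∧ D) U[3,4] C) at every j in [5,6]:
  j=5: fails
  j=6: fails
Fails at j=5 → formula fails.

No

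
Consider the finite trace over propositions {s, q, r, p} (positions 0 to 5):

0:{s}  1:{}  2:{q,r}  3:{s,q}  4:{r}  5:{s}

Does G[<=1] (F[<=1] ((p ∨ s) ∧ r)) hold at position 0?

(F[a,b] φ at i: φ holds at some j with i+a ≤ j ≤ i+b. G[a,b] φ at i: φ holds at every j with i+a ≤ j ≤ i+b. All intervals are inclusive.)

Check F[<=1] ((p ∨ s) ∧ r) at every j in [0,1]:
  j=0: fails (none in [0,1])
  j=1: fails (none in [1,2])
Fails at j=0 → formula fails.

Does not hold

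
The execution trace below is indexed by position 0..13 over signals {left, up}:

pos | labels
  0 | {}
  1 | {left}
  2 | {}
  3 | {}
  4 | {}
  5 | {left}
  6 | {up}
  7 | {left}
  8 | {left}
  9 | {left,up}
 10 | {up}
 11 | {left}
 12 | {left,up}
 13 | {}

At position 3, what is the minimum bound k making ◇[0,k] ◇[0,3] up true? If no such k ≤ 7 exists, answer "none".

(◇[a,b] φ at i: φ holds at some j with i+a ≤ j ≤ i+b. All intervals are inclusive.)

Scan j = 3,4,… for ◇[0,3] up:
  j=3: holds
First hit at j=3, so smallest k = 3-3 = 0.

0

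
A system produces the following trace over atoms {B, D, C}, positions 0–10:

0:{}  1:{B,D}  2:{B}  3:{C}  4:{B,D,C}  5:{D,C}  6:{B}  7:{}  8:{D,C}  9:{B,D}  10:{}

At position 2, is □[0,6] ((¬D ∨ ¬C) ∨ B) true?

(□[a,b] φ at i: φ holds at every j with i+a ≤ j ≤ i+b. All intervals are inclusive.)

Check ((¬D ∨ ¬C) ∨ B) at every j in [2,8]:
  j=2: true
  j=3: true
  j=4: true
  j=5: false
  j=6: true
  j=7: true
  j=8: false
Fails at j=5 → formula fails.

False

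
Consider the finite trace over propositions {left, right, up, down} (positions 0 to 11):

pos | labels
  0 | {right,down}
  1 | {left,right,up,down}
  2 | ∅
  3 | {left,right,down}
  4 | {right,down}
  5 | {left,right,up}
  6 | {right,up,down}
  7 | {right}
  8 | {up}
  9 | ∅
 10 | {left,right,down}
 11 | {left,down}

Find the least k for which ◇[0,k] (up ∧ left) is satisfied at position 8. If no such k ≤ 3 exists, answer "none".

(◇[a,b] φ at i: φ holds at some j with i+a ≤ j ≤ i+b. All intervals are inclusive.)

Scan j = 8,9,… for (up ∧ left):
  j=8: fails
  j=9: fails
  j=10: fails
  j=11: fails
No j in [8,11] satisfies it → none.

none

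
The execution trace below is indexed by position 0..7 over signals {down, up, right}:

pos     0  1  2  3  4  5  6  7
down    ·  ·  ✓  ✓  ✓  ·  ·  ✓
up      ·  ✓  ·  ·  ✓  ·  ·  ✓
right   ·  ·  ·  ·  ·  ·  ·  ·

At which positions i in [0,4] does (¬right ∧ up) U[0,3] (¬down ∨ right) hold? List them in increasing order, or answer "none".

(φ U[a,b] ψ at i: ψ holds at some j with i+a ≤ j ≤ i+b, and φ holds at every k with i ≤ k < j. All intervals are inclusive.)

Evaluate at each i in [0,4]:
  i=0: ✓ (rhs at j=0)
  i=1: ✓ (rhs at j=1)
  i=2: ✗ (lhs fails at k=2 before rhs at j=5)
  i=3: ✗ (lhs fails at k=3 before rhs at j=5)
  i=4: ✓ (rhs at j=5; lhs holds on [4,4])

0, 1, 4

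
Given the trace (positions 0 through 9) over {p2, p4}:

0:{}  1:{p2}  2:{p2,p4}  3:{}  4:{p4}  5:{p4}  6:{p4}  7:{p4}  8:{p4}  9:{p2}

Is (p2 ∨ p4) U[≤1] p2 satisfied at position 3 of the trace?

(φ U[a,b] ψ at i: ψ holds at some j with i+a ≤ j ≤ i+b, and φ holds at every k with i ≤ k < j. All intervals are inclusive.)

No

Need some j in [3,4] with p2, and (p2 ∨ p4) at every k in [3,j-1].
  j=3: p2 false.
  j=4: p2 false.
No j in the window works → until fails.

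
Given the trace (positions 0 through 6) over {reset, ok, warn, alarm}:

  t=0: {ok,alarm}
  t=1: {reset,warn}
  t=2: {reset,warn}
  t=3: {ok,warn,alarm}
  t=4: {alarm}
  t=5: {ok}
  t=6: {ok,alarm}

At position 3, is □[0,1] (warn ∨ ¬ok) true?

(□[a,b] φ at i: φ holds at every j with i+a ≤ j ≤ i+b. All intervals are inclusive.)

Check (warn ∨ ¬ok) at every j in [3,4]:
  j=3: true
  j=4: true
All positions satisfy it → formula holds.

Yes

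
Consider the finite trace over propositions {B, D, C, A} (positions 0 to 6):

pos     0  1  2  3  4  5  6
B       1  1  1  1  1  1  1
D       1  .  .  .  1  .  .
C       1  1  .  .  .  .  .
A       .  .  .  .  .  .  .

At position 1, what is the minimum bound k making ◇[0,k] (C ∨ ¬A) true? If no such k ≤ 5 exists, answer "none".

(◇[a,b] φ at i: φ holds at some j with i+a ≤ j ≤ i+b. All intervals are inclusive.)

0

Scan j = 1,2,… for (C ∨ ¬A):
  j=1: holds
First hit at j=1, so smallest k = 1-1 = 0.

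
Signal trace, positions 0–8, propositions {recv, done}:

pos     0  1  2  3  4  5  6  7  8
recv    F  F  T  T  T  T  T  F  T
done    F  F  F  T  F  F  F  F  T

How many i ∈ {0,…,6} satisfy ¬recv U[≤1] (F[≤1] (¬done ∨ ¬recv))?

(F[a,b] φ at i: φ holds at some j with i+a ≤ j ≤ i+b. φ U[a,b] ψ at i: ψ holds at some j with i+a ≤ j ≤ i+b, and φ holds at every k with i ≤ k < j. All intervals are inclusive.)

7

Evaluate at each i in [0,6]:
  i=0: ✓ (rhs at j=0)
  i=1: ✓ (rhs at j=1)
  i=2: ✓ (rhs at j=2)
  i=3: ✓ (rhs at j=3)
  i=4: ✓ (rhs at j=4)
  i=5: ✓ (rhs at j=5)
  i=6: ✓ (rhs at j=6)
Positions where it holds: {0, 1, 2, 3, 4, 5, 6} → 7.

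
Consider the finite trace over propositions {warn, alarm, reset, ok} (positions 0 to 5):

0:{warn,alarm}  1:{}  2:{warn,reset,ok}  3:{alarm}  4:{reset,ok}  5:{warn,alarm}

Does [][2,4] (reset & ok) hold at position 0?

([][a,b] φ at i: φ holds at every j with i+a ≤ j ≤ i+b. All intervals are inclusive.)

Check (reset & ok) at every j in [2,4]:
  j=2: true
  j=3: false
  j=4: true
Fails at j=3 → formula fails.

No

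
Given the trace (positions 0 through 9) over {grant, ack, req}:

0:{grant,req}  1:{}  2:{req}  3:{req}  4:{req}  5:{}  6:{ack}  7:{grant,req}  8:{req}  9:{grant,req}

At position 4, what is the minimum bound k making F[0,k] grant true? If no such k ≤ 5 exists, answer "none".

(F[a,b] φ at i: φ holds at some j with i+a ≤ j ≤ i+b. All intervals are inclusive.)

Scan j = 4,5,… for grant:
  j=4: fails
  j=5: fails
  j=6: fails
  j=7: holds
First hit at j=7, so smallest k = 7-4 = 3.

3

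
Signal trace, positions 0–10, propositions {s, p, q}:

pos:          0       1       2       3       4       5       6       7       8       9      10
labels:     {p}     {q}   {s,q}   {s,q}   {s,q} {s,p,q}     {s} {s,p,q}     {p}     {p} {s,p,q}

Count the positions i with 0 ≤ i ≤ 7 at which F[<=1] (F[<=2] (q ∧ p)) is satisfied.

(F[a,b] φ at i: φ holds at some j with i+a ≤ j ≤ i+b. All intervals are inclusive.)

6

Evaluate at each i in [0,7]:
  i=0: ✗ (none in [0,1])
  i=1: ✗ (none in [1,2])
  i=2: ✓ (witness j=3)
  i=3: ✓ (witness j=3)
  i=4: ✓ (witness j=4)
  i=5: ✓ (witness j=5)
  i=6: ✓ (witness j=6)
  i=7: ✓ (witness j=7)
Positions where it holds: {2, 3, 4, 5, 6, 7} → 6.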